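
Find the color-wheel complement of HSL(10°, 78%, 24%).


Complement = opposite side of color wheel = hue + 180°
H' = (10 + 180) mod 360 = 190°
S and L unchanged.
= HSL(190°, 78%, 24%)


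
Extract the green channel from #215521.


Color: #215521
R = 21 = 33
G = 55 = 85
B = 21 = 33
Green = 85


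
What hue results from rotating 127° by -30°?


New hue = (H + rotation) mod 360
New hue = (127 -30) mod 360
= 97 mod 360
= 97°


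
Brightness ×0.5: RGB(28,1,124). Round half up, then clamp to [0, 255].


Multiply each channel by 0.5, round half up, clamp to [0, 255]
R: 28×0.5 = 14
G: 1×0.5 = 0.5 → round → 1
B: 124×0.5 = 62
= RGB(14, 1, 62)


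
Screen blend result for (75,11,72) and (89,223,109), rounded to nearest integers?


Screen: C = 255 - (255-A)×(255-B)/255, rounded to nearest integer
R: 255 - (255-75)×(255-89)/255 = 255 - 29880/255 ≈ 255 - 117.176 = 137.824 → 138
G: 255 - (255-11)×(255-223)/255 = 255 - 7808/255 ≈ 255 - 30.620 = 224.380 → 224
B: 255 - (255-72)×(255-109)/255 = 255 - 26718/255 ≈ 255 - 104.776 = 150.224 → 150
= RGB(138, 224, 150)


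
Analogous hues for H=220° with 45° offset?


Base hue: 220°
Left analog: (220 - 45) mod 360 = 175°
Right analog: (220 + 45) mod 360 = 265°
Analogous hues = 175° and 265°


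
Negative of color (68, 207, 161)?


Invert: (255-R, 255-G, 255-B)
R: 255-68 = 187
G: 255-207 = 48
B: 255-161 = 94
= RGB(187, 48, 94)


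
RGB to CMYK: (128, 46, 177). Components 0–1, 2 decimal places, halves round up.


R'=128/255≈0.5020, G'=46/255≈0.1804, B'=177/255≈0.6941
K = 1 - max(R',G',B') = 1 - 177/255 = 78/255 = 0.30588… → 0.31
(1-R'-K)/(1-K) simplifies to (max-R)/max with max = 177:
C = (177-128)/177 = 49/177 = 0.27683… → 0.28
M = (177-46)/177 = 131/177 = 0.74011… → 0.74
Y = (177-177)/177 = 0/177 = 0 → 0.00
= CMYK(0.28, 0.74, 0.00, 0.31)


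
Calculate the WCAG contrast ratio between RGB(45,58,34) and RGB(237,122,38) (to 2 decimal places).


Linearize each sRGB channel c=v/255: c/12.92 if c ≤ 0.04045 else ((c+0.055)/1.055)^2.4
L = 0.2126×R_lin + 0.7152×G_lin + 0.0722×B_lin
Color 1 (45,58,34):
  R=45: 45/255≈0.1765 > 0.04045 → ((0.1765+0.055)/1.055)^2.4 ≈ 0.02624
  G=58: 58/255≈0.2275 > 0.04045 → ((0.2275+0.055)/1.055)^2.4 ≈ 0.04231
  B=34: 34/255≈0.1333 > 0.04045 → ((0.1333+0.055)/1.055)^2.4 ≈ 0.01600
  L1 = 0.2126×0.02624 + 0.7152×0.04231 + 0.0722×0.01600 ≈ 0.03699
Color 2 (237,122,38):
  R=237: 237/255≈0.9294 > 0.04045 → ((0.9294+0.055)/1.055)^2.4 ≈ 0.84687
  G=122: 122/255≈0.4784 > 0.04045 → ((0.4784+0.055)/1.055)^2.4 ≈ 0.19462
  B=38: 38/255≈0.1490 > 0.04045 → ((0.1490+0.055)/1.055)^2.4 ≈ 0.01938
  L2 = 0.2126×0.84687 + 0.7152×0.19462 + 0.0722×0.01938 ≈ 0.32064
Lighter = 0.32064, Darker = 0.03699
Ratio = (L_lighter + 0.05) / (L_darker + 0.05)
Ratio = (0.32064 + 0.05) / (0.03699 + 0.05) = 0.37064 / 0.08699 ≈ 4.2604
Ratio ≈ 4.26:1


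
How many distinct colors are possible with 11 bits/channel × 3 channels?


Total bits = 11 bits/channel × 3 channels = 33 bits
Distinct colors = 2^33
= 8,589,934,592 colors


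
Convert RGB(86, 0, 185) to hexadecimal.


R = 86 → 56 (hex)
G = 0 → 00 (hex)
B = 185 → B9 (hex)
Hex = #5600B9


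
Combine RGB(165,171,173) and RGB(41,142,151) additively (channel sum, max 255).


Additive: each channel = min(255, C₁+C₂)
R: 165+41 = 206 → 206
G: 171+142 = 313 → 255
B: 173+151 = 324 → 255
= RGB(206, 255, 255)


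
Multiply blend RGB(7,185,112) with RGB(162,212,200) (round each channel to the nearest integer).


Multiply: C = A×B/255, rounded to nearest integer
R: 7×162/255 = 1134/255 ≈ 4.447 → 4
G: 185×212/255 = 39220/255 ≈ 153.804 → 154
B: 112×200/255 = 22400/255 ≈ 87.843 → 88
= RGB(4, 154, 88)


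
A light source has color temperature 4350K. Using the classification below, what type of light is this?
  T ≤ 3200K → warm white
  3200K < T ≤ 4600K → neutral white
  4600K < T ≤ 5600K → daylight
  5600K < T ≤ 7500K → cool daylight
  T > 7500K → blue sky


Temperature: 4350K
3200K < 4350K ≤ 4600K → neutral white
Classification: neutral white


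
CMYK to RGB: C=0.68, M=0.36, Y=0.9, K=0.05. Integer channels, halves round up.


R = 255 × (1-C) × (1-K) = 255 × 0.32 × 0.95 = 77.52 → 78
G = 255 × (1-M) × (1-K) = 255 × 0.64 × 0.95 = 155.04 → 155
B = 255 × (1-Y) × (1-K) = 255 × 0.10 × 0.95 = 24.225 → 24
= RGB(78, 155, 24)


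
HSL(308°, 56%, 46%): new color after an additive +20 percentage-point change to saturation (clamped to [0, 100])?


Original S = 56%
Adjustment = +20 percentage points
New S = 56 + (20) = 76
Clamp to [0, 100] → 76
= HSL(308°, 76%, 46%)


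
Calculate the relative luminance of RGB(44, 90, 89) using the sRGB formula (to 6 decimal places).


Linearize each channel (sRGB transfer function): c = v/255; c_lin = c/12.92 if c ≤ 0.04045, else ((c+0.055)/1.055)^2.4
  R: 44/255 ≈ 0.172549 > 0.04045 → ((0.172549+0.055)/1.055)^2.4 ≈ 0.025187
  G: 90/255 ≈ 0.352941 > 0.04045 → ((0.352941+0.055)/1.055)^2.4 ≈ 0.102242
  B: 89/255 ≈ 0.349020 > 0.04045 → ((0.349020+0.055)/1.055)^2.4 ≈ 0.099899
R_lin = 0.025187, G_lin = 0.102242, B_lin = 0.099899
L = 0.2126×R + 0.7152×G + 0.0722×B
L = 0.2126×0.025187 + 0.7152×0.102242 + 0.0722×0.099899
L ≈ 0.085691


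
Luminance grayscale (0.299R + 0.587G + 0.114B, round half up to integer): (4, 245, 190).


Gray = 0.299×R + 0.587×G + 0.114×B
Gray = 0.299×4 + 0.587×245 + 0.114×190
Gray = 1.196 + 143.815 + 21.660
Gray = 166.671 → round half up → 167
Gray = 167


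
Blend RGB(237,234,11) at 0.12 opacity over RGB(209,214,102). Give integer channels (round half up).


C = α×F + (1-α)×B, with 1-α = 0.88
R: 0.12×237 + 0.88×209 = 28.44 + 183.92 = 212.36 → 212
G: 0.12×234 + 0.88×214 = 28.08 + 188.32 = 216.40 → 216
B: 0.12×11 + 0.88×102 = 1.32 + 89.76 = 91.08 → 91
= RGB(212, 216, 91)


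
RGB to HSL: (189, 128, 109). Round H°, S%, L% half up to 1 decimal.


Normalize: R'=189/255≈0.7412, G'=128/255≈0.5020, B'=109/255≈0.4275
Max=189/255, Min=109/255, Δ=Max-Min=80/255
L = (Max+Min)/2 = (189+109)/510 = 298/510 = 0.58431… → L = 58.4%
L > 0.5 → S = Δ/(2-Max-Min) = 80/(510-189-109) = 80/212 = 0.37735… → S = 37.7%
(the 1/255 factors cancel in S and H, so raw channel differences can be used)
Max is R' → H = 60 × (((G-B)/Δ) mod 6) = 60 × (((128-109)/80) mod 6)
  19/80 = 0.2375
  H = 60 × 0.2375 = 14.25° → H = 14.3°
= HSL(14.3°, 37.7%, 58.4%)


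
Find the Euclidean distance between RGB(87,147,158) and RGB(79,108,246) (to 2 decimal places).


d = √[(R₁-R₂)² + (G₁-G₂)² + (B₁-B₂)²]
d = √[(87-79)² + (147-108)² + (158-246)²]
d = √[64 + 1521 + 7744]
d = √9329
d ≈ 96.59


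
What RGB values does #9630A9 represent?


96 → 150 (R)
30 → 48 (G)
A9 → 169 (B)
= RGB(150, 48, 169)


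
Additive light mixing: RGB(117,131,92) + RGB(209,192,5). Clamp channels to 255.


Additive: each channel = min(255, C₁+C₂)
R: 117+209 = 326 → 255
G: 131+192 = 323 → 255
B: 92+5 = 97 → 97
= RGB(255, 255, 97)


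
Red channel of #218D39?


Color: #218D39
R = 21 = 33
G = 8D = 141
B = 39 = 57
Red = 33


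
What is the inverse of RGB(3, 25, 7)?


Invert: (255-R, 255-G, 255-B)
R: 255-3 = 252
G: 255-25 = 230
B: 255-7 = 248
= RGB(252, 230, 248)


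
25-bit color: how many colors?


Colors = 2^bits = 2^25
= 33,554,432 colors


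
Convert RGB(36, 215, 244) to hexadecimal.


R = 36 → 24 (hex)
G = 215 → D7 (hex)
B = 244 → F4 (hex)
Hex = #24D7F4


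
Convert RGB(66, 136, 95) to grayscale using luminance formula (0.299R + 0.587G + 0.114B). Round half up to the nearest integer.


Gray = 0.299×R + 0.587×G + 0.114×B
Gray = 0.299×66 + 0.587×136 + 0.114×95
Gray = 19.734 + 79.832 + 10.830
Gray = 110.396 → round half up → 110
Gray = 110


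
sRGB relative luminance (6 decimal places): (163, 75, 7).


Linearize each channel (sRGB transfer function): c = v/255; c_lin = c/12.92 if c ≤ 0.04045, else ((c+0.055)/1.055)^2.4
  R: 163/255 ≈ 0.639216 > 0.04045 → ((0.639216+0.055)/1.055)^2.4 ≈ 0.366253
  G: 75/255 ≈ 0.294118 > 0.04045 → ((0.294118+0.055)/1.055)^2.4 ≈ 0.070360
  B: 7/255 ≈ 0.027451 ≤ 0.04045 → 0.027451/12.92 ≈ 0.002125
R_lin = 0.366253, G_lin = 0.070360, B_lin = 0.002125
L = 0.2126×R + 0.7152×G + 0.0722×B
L = 0.2126×0.366253 + 0.7152×0.070360 + 0.0722×0.002125
L ≈ 0.128340


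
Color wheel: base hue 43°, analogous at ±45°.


Base hue: 43°
Left analog: (43 - 45) mod 360 = 358°
Right analog: (43 + 45) mod 360 = 88°
Analogous hues = 358° and 88°


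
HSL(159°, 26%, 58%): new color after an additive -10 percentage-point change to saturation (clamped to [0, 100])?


Original S = 26%
Adjustment = -10 percentage points
New S = 26 + (-10) = 16
Clamp to [0, 100] → 16
= HSL(159°, 16%, 58%)


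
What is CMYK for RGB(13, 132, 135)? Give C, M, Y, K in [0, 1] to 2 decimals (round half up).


R'=13/255≈0.0510, G'=132/255≈0.5176, B'=135/255≈0.5294
K = 1 - max(R',G',B') = 1 - 135/255 = 120/255 = 0.47058… → 0.47
(1-R'-K)/(1-K) simplifies to (max-R)/max with max = 135:
C = (135-13)/135 = 122/135 = 0.90370… → 0.90
M = (135-132)/135 = 3/135 = 0.02222… → 0.02
Y = (135-135)/135 = 0/135 = 0 → 0.00
= CMYK(0.90, 0.02, 0.00, 0.47)


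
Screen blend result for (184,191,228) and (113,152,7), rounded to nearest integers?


Screen: C = 255 - (255-A)×(255-B)/255, rounded to nearest integer
R: 255 - (255-184)×(255-113)/255 = 255 - 10082/255 ≈ 255 - 39.537 = 215.463 → 215
G: 255 - (255-191)×(255-152)/255 = 255 - 6592/255 ≈ 255 - 25.851 = 229.149 → 229
B: 255 - (255-228)×(255-7)/255 = 255 - 6696/255 ≈ 255 - 26.259 = 228.741 → 229
= RGB(215, 229, 229)


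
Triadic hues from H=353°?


Triadic: equally spaced at 120° intervals
H1 = 353°
H2 = (353 + 120) mod 360 = 113°
H3 = (353 + 240) mod 360 = 233°
Triadic = 353°, 113°, 233°


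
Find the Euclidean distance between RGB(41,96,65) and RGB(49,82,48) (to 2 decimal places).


d = √[(R₁-R₂)² + (G₁-G₂)² + (B₁-B₂)²]
d = √[(41-49)² + (96-82)² + (65-48)²]
d = √[64 + 196 + 289]
d = √549
d ≈ 23.43


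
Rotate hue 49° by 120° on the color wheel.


New hue = (H + rotation) mod 360
New hue = (49 + 120) mod 360
= 169 mod 360
= 169°


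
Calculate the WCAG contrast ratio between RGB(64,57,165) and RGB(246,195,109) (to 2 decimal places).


Linearize each sRGB channel c=v/255: c/12.92 if c ≤ 0.04045 else ((c+0.055)/1.055)^2.4
L = 0.2126×R_lin + 0.7152×G_lin + 0.0722×B_lin
Color 1 (64,57,165):
  R=64: 64/255≈0.2510 > 0.04045 → ((0.2510+0.055)/1.055)^2.4 ≈ 0.05127
  G=57: 57/255≈0.2235 > 0.04045 → ((0.2235+0.055)/1.055)^2.4 ≈ 0.04092
  B=165: 165/255≈0.6471 > 0.04045 → ((0.6471+0.055)/1.055)^2.4 ≈ 0.37626
  L1 = 0.2126×0.05127 + 0.7152×0.04092 + 0.0722×0.37626 ≈ 0.06733
Color 2 (246,195,109):
  R=246: 246/255≈0.9647 > 0.04045 → ((0.9647+0.055)/1.055)^2.4 ≈ 0.92158
  G=195: 195/255≈0.7647 > 0.04045 → ((0.7647+0.055)/1.055)^2.4 ≈ 0.54572
  B=109: 109/255≈0.4275 > 0.04045 → ((0.4275+0.055)/1.055)^2.4 ≈ 0.15293
  L2 = 0.2126×0.92158 + 0.7152×0.54572 + 0.0722×0.15293 ≈ 0.59727
Lighter = 0.59727, Darker = 0.06733
Ratio = (L_lighter + 0.05) / (L_darker + 0.05)
Ratio = (0.59727 + 0.05) / (0.06733 + 0.05) = 0.64727 / 0.11733 ≈ 5.5167
Ratio ≈ 5.52:1


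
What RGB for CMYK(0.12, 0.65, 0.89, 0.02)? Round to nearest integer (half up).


R = 255 × (1-C) × (1-K) = 255 × 0.88 × 0.98 = 219.912 → 220
G = 255 × (1-M) × (1-K) = 255 × 0.35 × 0.98 = 87.465 → 87
B = 255 × (1-Y) × (1-K) = 255 × 0.11 × 0.98 = 27.489 → 27
= RGB(220, 87, 27)


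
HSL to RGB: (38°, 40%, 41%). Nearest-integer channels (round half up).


H=38°, S=0.40, L=0.41
C = (1-|2L-1|)×S = (1-|-0.18|)×0.40 = 0.328
H' = H/60 = 38/60 ≈ 0.6333; X = C×(1-|H' mod 2 - 1|) ≈ 0.2077
m = L - C/2 = 0.41 - 0.164 = 0.246
Sector ⌊H'⌋ = 0 → (R',G',B') = (0.328, ≈0.2077, 0.0)
RGB = ((R'+m)×255, (G'+m)×255, (B'+m)×255) = (146.37, 115.702, 62.73)
Round half up → RGB(146, 116, 63)


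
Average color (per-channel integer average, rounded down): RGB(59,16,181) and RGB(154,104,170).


Midpoint: each channel = ⌊(C₁+C₂)/2⌋
R: ⌊(59+154)/2⌋ = 106
G: ⌊(16+104)/2⌋ = 60
B: ⌊(181+170)/2⌋ = 175
= RGB(106, 60, 175)


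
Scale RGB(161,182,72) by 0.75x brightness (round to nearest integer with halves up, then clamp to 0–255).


Multiply each channel by 0.75, round half up, clamp to [0, 255]
R: 161×0.75 = 120.75 → round → 121
G: 182×0.75 = 136.5 → round → 137
B: 72×0.75 = 54
= RGB(121, 137, 54)


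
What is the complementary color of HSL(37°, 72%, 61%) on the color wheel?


Complement = opposite side of color wheel = hue + 180°
H' = (37 + 180) mod 360 = 217°
S and L unchanged.
= HSL(217°, 72%, 61%)


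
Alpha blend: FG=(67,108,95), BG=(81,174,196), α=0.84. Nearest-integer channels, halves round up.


C = α×F + (1-α)×B, with 1-α = 0.16
R: 0.84×67 + 0.16×81 = 56.28 + 12.96 = 69.24 → 69
G: 0.84×108 + 0.16×174 = 90.72 + 27.84 = 118.56 → 119
B: 0.84×95 + 0.16×196 = 79.80 + 31.36 = 111.16 → 111
= RGB(69, 119, 111)


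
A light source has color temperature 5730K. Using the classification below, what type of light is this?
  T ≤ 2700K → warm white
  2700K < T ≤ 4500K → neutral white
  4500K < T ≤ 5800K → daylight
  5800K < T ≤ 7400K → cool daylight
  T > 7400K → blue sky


Temperature: 5730K
4500K < 5730K ≤ 5800K → daylight
Classification: daylight


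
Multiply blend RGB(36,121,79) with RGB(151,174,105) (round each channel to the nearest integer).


Multiply: C = A×B/255, rounded to nearest integer
R: 36×151/255 = 5436/255 ≈ 21.318 → 21
G: 121×174/255 = 21054/255 ≈ 82.565 → 83
B: 79×105/255 = 8295/255 ≈ 32.529 → 33
= RGB(21, 83, 33)


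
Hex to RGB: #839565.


83 → 131 (R)
95 → 149 (G)
65 → 101 (B)
= RGB(131, 149, 101)


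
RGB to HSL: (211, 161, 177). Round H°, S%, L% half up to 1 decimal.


Normalize: R'=211/255≈0.8275, G'=161/255≈0.6314, B'=177/255≈0.6941
Max=211/255, Min=161/255, Δ=Max-Min=50/255
L = (Max+Min)/2 = (211+161)/510 = 372/510 = 0.72941… → L = 72.9%
L > 0.5 → S = Δ/(2-Max-Min) = 50/(510-211-161) = 50/138 = 0.36231… → S = 36.2%
(the 1/255 factors cancel in S and H, so raw channel differences can be used)
Max is R' → H = 60 × (((G-B)/Δ) mod 6) = 60 × (((161-177)/50) mod 6)
  (-16)/50 = -0.32; negative, so add 6 → 5.68
  H = 60 × 5.68 = 340.8° → H = 340.8°
= HSL(340.8°, 36.2%, 72.9%)


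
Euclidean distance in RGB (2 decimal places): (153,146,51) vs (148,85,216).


d = √[(R₁-R₂)² + (G₁-G₂)² + (B₁-B₂)²]
d = √[(153-148)² + (146-85)² + (51-216)²]
d = √[25 + 3721 + 27225]
d = √30971
d ≈ 175.99


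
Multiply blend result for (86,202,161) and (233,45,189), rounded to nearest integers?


Multiply: C = A×B/255, rounded to nearest integer
R: 86×233/255 = 20038/255 ≈ 78.580 → 79
G: 202×45/255 = 9090/255 ≈ 35.647 → 36
B: 161×189/255 = 30429/255 ≈ 119.329 → 119
= RGB(79, 36, 119)


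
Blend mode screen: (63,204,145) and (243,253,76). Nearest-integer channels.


Screen: C = 255 - (255-A)×(255-B)/255, rounded to nearest integer
R: 255 - (255-63)×(255-243)/255 = 255 - 2304/255 ≈ 255 - 9.035 = 245.965 → 246
G: 255 - (255-204)×(255-253)/255 = 255 - 102/255 ≈ 255 - 0.400 = 254.600 → 255
B: 255 - (255-145)×(255-76)/255 = 255 - 19690/255 ≈ 255 - 77.216 = 177.784 → 178
= RGB(246, 255, 178)


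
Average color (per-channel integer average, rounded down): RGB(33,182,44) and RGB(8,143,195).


Midpoint: each channel = ⌊(C₁+C₂)/2⌋
R: ⌊(33+8)/2⌋ = 20
G: ⌊(182+143)/2⌋ = 162
B: ⌊(44+195)/2⌋ = 119
= RGB(20, 162, 119)


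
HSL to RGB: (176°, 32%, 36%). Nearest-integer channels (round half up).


H=176°, S=0.32, L=0.36
C = (1-|2L-1|)×S = (1-|-0.28|)×0.32 = 0.2304
H' = H/60 = 176/60 ≈ 2.9333; X = C×(1-|H' mod 2 - 1|) = 0.21504
m = L - C/2 = 0.36 - 0.1152 = 0.2448
Sector ⌊H'⌋ = 2 → (R',G',B') = (0.0, 0.2304, 0.21504)
RGB = ((R'+m)×255, (G'+m)×255, (B'+m)×255) = (62.424, 121.176, 117.2592)
Round half up → RGB(62, 121, 117)


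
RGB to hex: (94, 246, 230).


R = 94 → 5E (hex)
G = 246 → F6 (hex)
B = 230 → E6 (hex)
Hex = #5EF6E6


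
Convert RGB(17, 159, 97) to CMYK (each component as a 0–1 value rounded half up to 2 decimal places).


R'=17/255≈0.0667, G'=159/255≈0.6235, B'=97/255≈0.3804
K = 1 - max(R',G',B') = 1 - 159/255 = 96/255 = 0.37647… → 0.38
(1-R'-K)/(1-K) simplifies to (max-R)/max with max = 159:
C = (159-17)/159 = 142/159 = 0.89308… → 0.89
M = (159-159)/159 = 0/159 = 0 → 0.00
Y = (159-97)/159 = 62/159 = 0.38993… → 0.39
= CMYK(0.89, 0.00, 0.39, 0.38)


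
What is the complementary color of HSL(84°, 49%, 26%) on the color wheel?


Complement = opposite side of color wheel = hue + 180°
H' = (84 + 180) mod 360 = 264°
S and L unchanged.
= HSL(264°, 49%, 26%)


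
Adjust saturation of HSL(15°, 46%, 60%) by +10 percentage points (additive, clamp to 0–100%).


Original S = 46%
Adjustment = +10 percentage points
New S = 46 + (10) = 56
Clamp to [0, 100] → 56
= HSL(15°, 56%, 60%)


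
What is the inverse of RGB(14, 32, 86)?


Invert: (255-R, 255-G, 255-B)
R: 255-14 = 241
G: 255-32 = 223
B: 255-86 = 169
= RGB(241, 223, 169)


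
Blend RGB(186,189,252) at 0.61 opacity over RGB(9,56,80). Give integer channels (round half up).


C = α×F + (1-α)×B, with 1-α = 0.39
R: 0.61×186 + 0.39×9 = 113.46 + 3.51 = 116.97 → 117
G: 0.61×189 + 0.39×56 = 115.29 + 21.84 = 137.13 → 137
B: 0.61×252 + 0.39×80 = 153.72 + 31.20 = 184.92 → 185
= RGB(117, 137, 185)


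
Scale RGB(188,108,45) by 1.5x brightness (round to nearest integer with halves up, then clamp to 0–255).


Multiply each channel by 1.5, round half up, clamp to [0, 255]
R: 188×1.5 = 282 → clamp → 255
G: 108×1.5 = 162
B: 45×1.5 = 67.5 → round → 68
= RGB(255, 162, 68)


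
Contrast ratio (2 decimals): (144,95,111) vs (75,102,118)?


Linearize each sRGB channel c=v/255: c/12.92 if c ≤ 0.04045 else ((c+0.055)/1.055)^2.4
L = 0.2126×R_lin + 0.7152×G_lin + 0.0722×B_lin
Color 1 (144,95,111):
  R=144: 144/255≈0.5647 > 0.04045 → ((0.5647+0.055)/1.055)^2.4 ≈ 0.27889
  G=95: 95/255≈0.3725 > 0.04045 → ((0.3725+0.055)/1.055)^2.4 ≈ 0.11444
  B=111: 111/255≈0.4353 > 0.04045 → ((0.4353+0.055)/1.055)^2.4 ≈ 0.15896
  L1 = 0.2126×0.27889 + 0.7152×0.11444 + 0.0722×0.15896 ≈ 0.15261
Color 2 (75,102,118):
  R=75: 75/255≈0.2941 > 0.04045 → ((0.2941+0.055)/1.055)^2.4 ≈ 0.07036
  G=102: 102/255≈0.4000 > 0.04045 → ((0.4000+0.055)/1.055)^2.4 ≈ 0.13287
  B=118: 118/255≈0.4627 > 0.04045 → ((0.4627+0.055)/1.055)^2.4 ≈ 0.18116
  L2 = 0.2126×0.07036 + 0.7152×0.13287 + 0.0722×0.18116 ≈ 0.12307
Lighter = 0.15261, Darker = 0.12307
Ratio = (L_lighter + 0.05) / (L_darker + 0.05)
Ratio = (0.15261 + 0.05) / (0.12307 + 0.05) = 0.20261 / 0.17307 ≈ 1.1707
Ratio ≈ 1.17:1


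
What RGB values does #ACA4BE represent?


AC → 172 (R)
A4 → 164 (G)
BE → 190 (B)
= RGB(172, 164, 190)


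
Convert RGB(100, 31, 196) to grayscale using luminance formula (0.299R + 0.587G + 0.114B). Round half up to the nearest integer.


Gray = 0.299×R + 0.587×G + 0.114×B
Gray = 0.299×100 + 0.587×31 + 0.114×196
Gray = 29.900 + 18.197 + 22.344
Gray = 70.441 → round half up → 70
Gray = 70


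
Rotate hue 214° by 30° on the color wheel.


New hue = (H + rotation) mod 360
New hue = (214 + 30) mod 360
= 244 mod 360
= 244°


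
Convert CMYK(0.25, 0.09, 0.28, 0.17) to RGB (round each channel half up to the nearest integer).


R = 255 × (1-C) × (1-K) = 255 × 0.75 × 0.83 = 158.7375 → 159
G = 255 × (1-M) × (1-K) = 255 × 0.91 × 0.83 = 192.6015 → 193
B = 255 × (1-Y) × (1-K) = 255 × 0.72 × 0.83 = 152.388 → 152
= RGB(159, 193, 152)


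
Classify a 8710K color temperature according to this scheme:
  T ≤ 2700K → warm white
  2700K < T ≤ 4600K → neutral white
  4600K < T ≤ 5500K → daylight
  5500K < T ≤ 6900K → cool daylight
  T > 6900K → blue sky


Temperature: 8710K
8710K > 6900K → blue sky
Classification: blue sky


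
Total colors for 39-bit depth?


Colors = 2^bits = 2^39
= 549,755,813,888 colors


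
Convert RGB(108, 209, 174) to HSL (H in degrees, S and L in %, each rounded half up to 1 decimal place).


Normalize: R'=108/255≈0.4235, G'=209/255≈0.8196, B'=174/255≈0.6824
Max=209/255, Min=108/255, Δ=Max-Min=101/255
L = (Max+Min)/2 = (209+108)/510 = 317/510 = 0.62156… → L = 62.2%
L > 0.5 → S = Δ/(2-Max-Min) = 101/(510-209-108) = 101/193 = 0.52331… → S = 52.3%
(the 1/255 factors cancel in S and H, so raw channel differences can be used)
Max is G' → H = 60 × ((B-R)/Δ + 2) = 60 × ((174-108)/101 + 2)
  66/101 + 2 = 0.6534… + 2 = 2.6534…
  H = 60 × 2.6534… = 159.207…° → H = 159.2°
= HSL(159.2°, 52.3%, 62.2%)


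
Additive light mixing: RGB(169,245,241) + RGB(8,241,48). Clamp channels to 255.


Additive: each channel = min(255, C₁+C₂)
R: 169+8 = 177 → 177
G: 245+241 = 486 → 255
B: 241+48 = 289 → 255
= RGB(177, 255, 255)


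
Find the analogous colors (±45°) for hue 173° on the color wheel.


Base hue: 173°
Left analog: (173 - 45) mod 360 = 128°
Right analog: (173 + 45) mod 360 = 218°
Analogous hues = 128° and 218°


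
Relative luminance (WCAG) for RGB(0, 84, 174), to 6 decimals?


Linearize each channel (sRGB transfer function): c = v/255; c_lin = c/12.92 if c ≤ 0.04045, else ((c+0.055)/1.055)^2.4
  R: 0/255 ≈ 0.000000 ≤ 0.04045 → 0.000000/12.92 ≈ 0.000000
  G: 84/255 ≈ 0.329412 > 0.04045 → ((0.329412+0.055)/1.055)^2.4 ≈ 0.088656
  B: 174/255 ≈ 0.682353 > 0.04045 → ((0.682353+0.055)/1.055)^2.4 ≈ 0.423268
R_lin = 0.000000, G_lin = 0.088656, B_lin = 0.423268
L = 0.2126×R + 0.7152×G + 0.0722×B
L = 0.2126×0.000000 + 0.7152×0.088656 + 0.0722×0.423268
L ≈ 0.093966


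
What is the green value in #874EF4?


Color: #874EF4
R = 87 = 135
G = 4E = 78
B = F4 = 244
Green = 78


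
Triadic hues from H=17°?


Triadic: equally spaced at 120° intervals
H1 = 17°
H2 = (17 + 120) mod 360 = 137°
H3 = (17 + 240) mod 360 = 257°
Triadic = 17°, 137°, 257°


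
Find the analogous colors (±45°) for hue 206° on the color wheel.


Base hue: 206°
Left analog: (206 - 45) mod 360 = 161°
Right analog: (206 + 45) mod 360 = 251°
Analogous hues = 161° and 251°


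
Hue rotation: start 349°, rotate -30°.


New hue = (H + rotation) mod 360
New hue = (349 -30) mod 360
= 319 mod 360
= 319°


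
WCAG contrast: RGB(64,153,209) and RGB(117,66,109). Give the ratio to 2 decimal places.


Linearize each sRGB channel c=v/255: c/12.92 if c ≤ 0.04045 else ((c+0.055)/1.055)^2.4
L = 0.2126×R_lin + 0.7152×G_lin + 0.0722×B_lin
Color 1 (64,153,209):
  R=64: 64/255≈0.2510 > 0.04045 → ((0.2510+0.055)/1.055)^2.4 ≈ 0.05127
  G=153: 153/255≈0.6000 > 0.04045 → ((0.6000+0.055)/1.055)^2.4 ≈ 0.31855
  B=209: 209/255≈0.8196 > 0.04045 → ((0.8196+0.055)/1.055)^2.4 ≈ 0.63760
  L1 = 0.2126×0.05127 + 0.7152×0.31855 + 0.0722×0.63760 ≈ 0.28476
Color 2 (117,66,109):
  R=117: 117/255≈0.4588 > 0.04045 → ((0.4588+0.055)/1.055)^2.4 ≈ 0.17789
  G=66: 66/255≈0.2588 > 0.04045 → ((0.2588+0.055)/1.055)^2.4 ≈ 0.05448
  B=109: 109/255≈0.4275 > 0.04045 → ((0.4275+0.055)/1.055)^2.4 ≈ 0.15293
  L2 = 0.2126×0.17789 + 0.7152×0.05448 + 0.0722×0.15293 ≈ 0.08782
Lighter = 0.28476, Darker = 0.08782
Ratio = (L_lighter + 0.05) / (L_darker + 0.05)
Ratio = (0.28476 + 0.05) / (0.08782 + 0.05) = 0.33476 / 0.13782 ≈ 2.4289
Ratio ≈ 2.43:1


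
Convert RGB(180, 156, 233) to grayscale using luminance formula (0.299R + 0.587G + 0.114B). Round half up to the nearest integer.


Gray = 0.299×R + 0.587×G + 0.114×B
Gray = 0.299×180 + 0.587×156 + 0.114×233
Gray = 53.820 + 91.572 + 26.562
Gray = 171.954 → round half up → 172
Gray = 172


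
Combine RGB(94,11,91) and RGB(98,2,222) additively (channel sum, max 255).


Additive: each channel = min(255, C₁+C₂)
R: 94+98 = 192 → 192
G: 11+2 = 13 → 13
B: 91+222 = 313 → 255
= RGB(192, 13, 255)


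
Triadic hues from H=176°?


Triadic: equally spaced at 120° intervals
H1 = 176°
H2 = (176 + 120) mod 360 = 296°
H3 = (176 + 240) mod 360 = 56°
Triadic = 176°, 296°, 56°


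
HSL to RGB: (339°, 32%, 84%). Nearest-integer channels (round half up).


H=339°, S=0.32, L=0.84
C = (1-|2L-1|)×S = (1-|0.68|)×0.32 = 0.1024
H' = H/60 = 339/60 ≈ 5.6500; X = C×(1-|H' mod 2 - 1|) = 0.03584
m = L - C/2 = 0.84 - 0.0512 = 0.7888
Sector ⌊H'⌋ = 5 → (R',G',B') = (0.1024, 0.0, 0.03584)
RGB = ((R'+m)×255, (G'+m)×255, (B'+m)×255) = (227.256, 201.144, 210.2832)
Round half up → RGB(227, 201, 210)


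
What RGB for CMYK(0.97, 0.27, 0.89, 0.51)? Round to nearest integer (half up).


R = 255 × (1-C) × (1-K) = 255 × 0.03 × 0.49 = 3.7485 → 4
G = 255 × (1-M) × (1-K) = 255 × 0.73 × 0.49 = 91.2135 → 91
B = 255 × (1-Y) × (1-K) = 255 × 0.11 × 0.49 = 13.7445 → 14
= RGB(4, 91, 14)


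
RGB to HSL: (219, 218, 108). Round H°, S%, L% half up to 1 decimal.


Normalize: R'=219/255≈0.8588, G'=218/255≈0.8549, B'=108/255≈0.4235
Max=219/255, Min=108/255, Δ=Max-Min=111/255
L = (Max+Min)/2 = (219+108)/510 = 327/510 = 0.64117… → L = 64.1%
L > 0.5 → S = Δ/(2-Max-Min) = 111/(510-219-108) = 111/183 = 0.60655… → S = 60.7%
(the 1/255 factors cancel in S and H, so raw channel differences can be used)
Max is R' → H = 60 × (((G-B)/Δ) mod 6) = 60 × (((218-108)/111) mod 6)
  110/111 = 0.9909…
  H = 60 × 0.9909… = 59.459…° → H = 59.5°
= HSL(59.5°, 60.7%, 64.1%)


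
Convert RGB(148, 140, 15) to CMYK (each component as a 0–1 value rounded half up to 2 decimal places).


R'=148/255≈0.5804, G'=140/255≈0.5490, B'=15/255≈0.0588
K = 1 - max(R',G',B') = 1 - 148/255 = 107/255 = 0.41960… → 0.42
(1-R'-K)/(1-K) simplifies to (max-R)/max with max = 148:
C = (148-148)/148 = 0/148 = 0 → 0.00
M = (148-140)/148 = 8/148 = 0.05405… → 0.05
Y = (148-15)/148 = 133/148 = 0.89864… → 0.90
= CMYK(0.00, 0.05, 0.90, 0.42)


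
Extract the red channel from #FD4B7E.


Color: #FD4B7E
R = FD = 253
G = 4B = 75
B = 7E = 126
Red = 253


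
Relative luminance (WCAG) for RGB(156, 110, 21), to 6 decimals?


Linearize each channel (sRGB transfer function): c = v/255; c_lin = c/12.92 if c ≤ 0.04045, else ((c+0.055)/1.055)^2.4
  R: 156/255 ≈ 0.611765 > 0.04045 → ((0.611765+0.055)/1.055)^2.4 ≈ 0.332452
  G: 110/255 ≈ 0.431373 > 0.04045 → ((0.431373+0.055)/1.055)^2.4 ≈ 0.155926
  B: 21/255 ≈ 0.082353 > 0.04045 → ((0.082353+0.055)/1.055)^2.4 ≈ 0.007499
R_lin = 0.332452, G_lin = 0.155926, B_lin = 0.007499
L = 0.2126×R + 0.7152×G + 0.0722×B
L = 0.2126×0.332452 + 0.7152×0.155926 + 0.0722×0.007499
L ≈ 0.182739


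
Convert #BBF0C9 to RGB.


BB → 187 (R)
F0 → 240 (G)
C9 → 201 (B)
= RGB(187, 240, 201)


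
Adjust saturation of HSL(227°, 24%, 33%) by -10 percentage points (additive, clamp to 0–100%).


Original S = 24%
Adjustment = -10 percentage points
New S = 24 + (-10) = 14
Clamp to [0, 100] → 14
= HSL(227°, 14%, 33%)


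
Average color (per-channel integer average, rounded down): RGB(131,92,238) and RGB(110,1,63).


Midpoint: each channel = ⌊(C₁+C₂)/2⌋
R: ⌊(131+110)/2⌋ = 120
G: ⌊(92+1)/2⌋ = 46
B: ⌊(238+63)/2⌋ = 150
= RGB(120, 46, 150)


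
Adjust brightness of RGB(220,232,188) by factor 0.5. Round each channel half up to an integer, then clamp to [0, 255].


Multiply each channel by 0.5, round half up, clamp to [0, 255]
R: 220×0.5 = 110
G: 232×0.5 = 116
B: 188×0.5 = 94
= RGB(110, 116, 94)


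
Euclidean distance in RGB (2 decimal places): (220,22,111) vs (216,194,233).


d = √[(R₁-R₂)² + (G₁-G₂)² + (B₁-B₂)²]
d = √[(220-216)² + (22-194)² + (111-233)²]
d = √[16 + 29584 + 14884]
d = √44484
d ≈ 210.91


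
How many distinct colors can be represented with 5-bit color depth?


Colors = 2^bits = 2^5
= 32 colors


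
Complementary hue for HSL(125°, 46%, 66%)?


Complement = opposite side of color wheel = hue + 180°
H' = (125 + 180) mod 360 = 305°
S and L unchanged.
= HSL(305°, 46%, 66%)


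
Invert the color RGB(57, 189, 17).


Invert: (255-R, 255-G, 255-B)
R: 255-57 = 198
G: 255-189 = 66
B: 255-17 = 238
= RGB(198, 66, 238)


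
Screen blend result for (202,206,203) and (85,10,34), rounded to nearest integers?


Screen: C = 255 - (255-A)×(255-B)/255, rounded to nearest integer
R: 255 - (255-202)×(255-85)/255 = 255 - 9010/255 ≈ 255 - 35.333 = 219.667 → 220
G: 255 - (255-206)×(255-10)/255 = 255 - 12005/255 ≈ 255 - 47.078 = 207.922 → 208
B: 255 - (255-203)×(255-34)/255 = 255 - 11492/255 ≈ 255 - 45.067 = 209.933 → 210
= RGB(220, 208, 210)


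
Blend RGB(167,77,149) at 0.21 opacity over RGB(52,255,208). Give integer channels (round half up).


C = α×F + (1-α)×B, with 1-α = 0.79
R: 0.21×167 + 0.79×52 = 35.07 + 41.08 = 76.15 → 76
G: 0.21×77 + 0.79×255 = 16.17 + 201.45 = 217.62 → 218
B: 0.21×149 + 0.79×208 = 31.29 + 164.32 = 195.61 → 196
= RGB(76, 218, 196)


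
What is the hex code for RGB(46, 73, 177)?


R = 46 → 2E (hex)
G = 73 → 49 (hex)
B = 177 → B1 (hex)
Hex = #2E49B1


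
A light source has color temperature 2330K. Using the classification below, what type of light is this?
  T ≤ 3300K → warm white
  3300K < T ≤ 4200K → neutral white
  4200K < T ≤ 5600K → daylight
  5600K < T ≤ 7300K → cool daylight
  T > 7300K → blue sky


Temperature: 2330K
2330K ≤ 3300K → warm white
Classification: warm white


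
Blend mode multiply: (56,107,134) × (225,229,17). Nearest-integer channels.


Multiply: C = A×B/255, rounded to nearest integer
R: 56×225/255 = 12600/255 ≈ 49.412 → 49
G: 107×229/255 = 24503/255 ≈ 96.090 → 96
B: 134×17/255 = 2278/255 ≈ 8.933 → 9
= RGB(49, 96, 9)


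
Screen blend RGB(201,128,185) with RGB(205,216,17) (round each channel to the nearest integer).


Screen: C = 255 - (255-A)×(255-B)/255, rounded to nearest integer
R: 255 - (255-201)×(255-205)/255 = 255 - 2700/255 ≈ 255 - 10.588 = 244.412 → 244
G: 255 - (255-128)×(255-216)/255 = 255 - 4953/255 ≈ 255 - 19.424 = 235.576 → 236
B: 255 - (255-185)×(255-17)/255 = 255 - 16660/255 ≈ 255 - 65.333 = 189.667 → 190
= RGB(244, 236, 190)


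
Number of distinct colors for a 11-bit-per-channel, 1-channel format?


Total bits = 11 bits/channel × 1 channels = 11 bits
Distinct colors = 2^11
= 2,048 colors


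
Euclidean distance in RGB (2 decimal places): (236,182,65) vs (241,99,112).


d = √[(R₁-R₂)² + (G₁-G₂)² + (B₁-B₂)²]
d = √[(236-241)² + (182-99)² + (65-112)²]
d = √[25 + 6889 + 2209]
d = √9123
d ≈ 95.51


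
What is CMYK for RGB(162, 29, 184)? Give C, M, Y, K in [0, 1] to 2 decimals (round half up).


R'=162/255≈0.6353, G'=29/255≈0.1137, B'=184/255≈0.7216
K = 1 - max(R',G',B') = 1 - 184/255 = 71/255 = 0.27843… → 0.28
(1-R'-K)/(1-K) simplifies to (max-R)/max with max = 184:
C = (184-162)/184 = 22/184 = 0.11956… → 0.12
M = (184-29)/184 = 155/184 = 0.84239… → 0.84
Y = (184-184)/184 = 0/184 = 0 → 0.00
= CMYK(0.12, 0.84, 0.00, 0.28)


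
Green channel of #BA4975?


Color: #BA4975
R = BA = 186
G = 49 = 73
B = 75 = 117
Green = 73


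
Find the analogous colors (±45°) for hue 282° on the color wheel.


Base hue: 282°
Left analog: (282 - 45) mod 360 = 237°
Right analog: (282 + 45) mod 360 = 327°
Analogous hues = 237° and 327°


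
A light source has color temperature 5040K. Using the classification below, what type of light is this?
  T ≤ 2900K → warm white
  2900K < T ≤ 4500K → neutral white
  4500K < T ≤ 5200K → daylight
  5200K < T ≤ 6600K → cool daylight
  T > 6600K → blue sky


Temperature: 5040K
4500K < 5040K ≤ 5200K → daylight
Classification: daylight


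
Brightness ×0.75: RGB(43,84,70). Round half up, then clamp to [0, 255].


Multiply each channel by 0.75, round half up, clamp to [0, 255]
R: 43×0.75 = 32.25 → round → 32
G: 84×0.75 = 63
B: 70×0.75 = 52.5 → round → 53
= RGB(32, 63, 53)


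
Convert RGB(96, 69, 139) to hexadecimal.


R = 96 → 60 (hex)
G = 69 → 45 (hex)
B = 139 → 8B (hex)
Hex = #60458B


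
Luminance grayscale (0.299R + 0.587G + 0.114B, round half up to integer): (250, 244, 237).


Gray = 0.299×R + 0.587×G + 0.114×B
Gray = 0.299×250 + 0.587×244 + 0.114×237
Gray = 74.750 + 143.228 + 27.018
Gray = 244.996 → round half up → 245
Gray = 245


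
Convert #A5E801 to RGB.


A5 → 165 (R)
E8 → 232 (G)
01 → 1 (B)
= RGB(165, 232, 1)


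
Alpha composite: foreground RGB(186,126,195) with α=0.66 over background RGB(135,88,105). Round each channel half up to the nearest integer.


C = α×F + (1-α)×B, with 1-α = 0.34
R: 0.66×186 + 0.34×135 = 122.76 + 45.90 = 168.66 → 169
G: 0.66×126 + 0.34×88 = 83.16 + 29.92 = 113.08 → 113
B: 0.66×195 + 0.34×105 = 128.70 + 35.70 = 164.40 → 164
= RGB(169, 113, 164)


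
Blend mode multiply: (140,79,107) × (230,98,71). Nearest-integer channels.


Multiply: C = A×B/255, rounded to nearest integer
R: 140×230/255 = 32200/255 ≈ 126.275 → 126
G: 79×98/255 = 7742/255 ≈ 30.361 → 30
B: 107×71/255 = 7597/255 ≈ 29.792 → 30
= RGB(126, 30, 30)


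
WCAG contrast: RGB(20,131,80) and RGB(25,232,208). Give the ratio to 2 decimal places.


Linearize each sRGB channel c=v/255: c/12.92 if c ≤ 0.04045 else ((c+0.055)/1.055)^2.4
L = 0.2126×R_lin + 0.7152×G_lin + 0.0722×B_lin
Color 1 (20,131,80):
  R=20: 20/255≈0.0784 > 0.04045 → ((0.0784+0.055)/1.055)^2.4 ≈ 0.00700
  G=131: 131/255≈0.5137 > 0.04045 → ((0.5137+0.055)/1.055)^2.4 ≈ 0.22697
  B=80: 80/255≈0.3137 > 0.04045 → ((0.3137+0.055)/1.055)^2.4 ≈ 0.08022
  L1 = 0.2126×0.00700 + 0.7152×0.22697 + 0.0722×0.08022 ≈ 0.16961
Color 2 (25,232,208):
  R=25: 25/255≈0.0980 > 0.04045 → ((0.0980+0.055)/1.055)^2.4 ≈ 0.00972
  G=232: 232/255≈0.9098 > 0.04045 → ((0.9098+0.055)/1.055)^2.4 ≈ 0.80695
  B=208: 208/255≈0.8157 > 0.04045 → ((0.8157+0.055)/1.055)^2.4 ≈ 0.63076
  L2 = 0.2126×0.00972 + 0.7152×0.80695 + 0.0722×0.63076 ≈ 0.62474
Lighter = 0.62474, Darker = 0.16961
Ratio = (L_lighter + 0.05) / (L_darker + 0.05)
Ratio = (0.62474 + 0.05) / (0.16961 + 0.05) = 0.67474 / 0.21961 ≈ 3.0725
Ratio ≈ 3.07:1


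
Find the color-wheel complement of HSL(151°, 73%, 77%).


Complement = opposite side of color wheel = hue + 180°
H' = (151 + 180) mod 360 = 331°
S and L unchanged.
= HSL(331°, 73%, 77%)


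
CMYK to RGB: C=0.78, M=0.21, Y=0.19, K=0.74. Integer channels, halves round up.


R = 255 × (1-C) × (1-K) = 255 × 0.22 × 0.26 = 14.586 → 15
G = 255 × (1-M) × (1-K) = 255 × 0.79 × 0.26 = 52.377 → 52
B = 255 × (1-Y) × (1-K) = 255 × 0.81 × 0.26 = 53.703 → 54
= RGB(15, 52, 54)


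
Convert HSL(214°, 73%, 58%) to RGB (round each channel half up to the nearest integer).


H=214°, S=0.73, L=0.58
C = (1-|2L-1|)×S = (1-|0.16|)×0.73 = 0.6132
H' = H/60 = 214/60 ≈ 3.5667; X = C×(1-|H' mod 2 - 1|) = 0.26572
m = L - C/2 = 0.58 - 0.3066 = 0.2734
Sector ⌊H'⌋ = 3 → (R',G',B') = (0.0, 0.26572, 0.6132)
RGB = ((R'+m)×255, (G'+m)×255, (B'+m)×255) = (69.717, 137.4756, 226.083)
Round half up → RGB(70, 137, 226)


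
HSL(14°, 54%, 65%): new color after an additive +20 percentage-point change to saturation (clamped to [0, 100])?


Original S = 54%
Adjustment = +20 percentage points
New S = 54 + (20) = 74
Clamp to [0, 100] → 74
= HSL(14°, 74%, 65%)


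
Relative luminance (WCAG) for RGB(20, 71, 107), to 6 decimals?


Linearize each channel (sRGB transfer function): c = v/255; c_lin = c/12.92 if c ≤ 0.04045, else ((c+0.055)/1.055)^2.4
  R: 20/255 ≈ 0.078431 > 0.04045 → ((0.078431+0.055)/1.055)^2.4 ≈ 0.006995
  G: 71/255 ≈ 0.278431 > 0.04045 → ((0.278431+0.055)/1.055)^2.4 ≈ 0.063010
  B: 107/255 ≈ 0.419608 > 0.04045 → ((0.419608+0.055)/1.055)^2.4 ≈ 0.147027
R_lin = 0.006995, G_lin = 0.063010, B_lin = 0.147027
L = 0.2126×R + 0.7152×G + 0.0722×B
L = 0.2126×0.006995 + 0.7152×0.063010 + 0.0722×0.147027
L ≈ 0.057167


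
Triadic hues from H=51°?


Triadic: equally spaced at 120° intervals
H1 = 51°
H2 = (51 + 120) mod 360 = 171°
H3 = (51 + 240) mod 360 = 291°
Triadic = 51°, 171°, 291°


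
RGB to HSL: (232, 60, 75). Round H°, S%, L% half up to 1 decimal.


Normalize: R'=232/255≈0.9098, G'=60/255≈0.2353, B'=75/255≈0.2941
Max=232/255, Min=60/255, Δ=Max-Min=172/255
L = (Max+Min)/2 = (232+60)/510 = 292/510 = 0.57254… → L = 57.3%
L > 0.5 → S = Δ/(2-Max-Min) = 172/(510-232-60) = 172/218 = 0.78899… → S = 78.9%
(the 1/255 factors cancel in S and H, so raw channel differences can be used)
Max is R' → H = 60 × (((G-B)/Δ) mod 6) = 60 × (((60-75)/172) mod 6)
  (-15)/172 = -0.0872…; negative, so add 6 → 5.9127…
  H = 60 × 5.9127… = 354.767…° → H = 354.8°
= HSL(354.8°, 78.9%, 57.3%)


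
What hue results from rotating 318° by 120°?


New hue = (H + rotation) mod 360
New hue = (318 + 120) mod 360
= 438 mod 360
= 78°


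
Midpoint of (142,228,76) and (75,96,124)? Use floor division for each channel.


Midpoint: each channel = ⌊(C₁+C₂)/2⌋
R: ⌊(142+75)/2⌋ = 108
G: ⌊(228+96)/2⌋ = 162
B: ⌊(76+124)/2⌋ = 100
= RGB(108, 162, 100)


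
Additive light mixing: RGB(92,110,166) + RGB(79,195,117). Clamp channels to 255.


Additive: each channel = min(255, C₁+C₂)
R: 92+79 = 171 → 171
G: 110+195 = 305 → 255
B: 166+117 = 283 → 255
= RGB(171, 255, 255)


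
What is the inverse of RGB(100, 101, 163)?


Invert: (255-R, 255-G, 255-B)
R: 255-100 = 155
G: 255-101 = 154
B: 255-163 = 92
= RGB(155, 154, 92)


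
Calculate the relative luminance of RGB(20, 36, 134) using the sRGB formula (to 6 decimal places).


Linearize each channel (sRGB transfer function): c = v/255; c_lin = c/12.92 if c ≤ 0.04045, else ((c+0.055)/1.055)^2.4
  R: 20/255 ≈ 0.078431 > 0.04045 → ((0.078431+0.055)/1.055)^2.4 ≈ 0.006995
  G: 36/255 ≈ 0.141176 > 0.04045 → ((0.141176+0.055)/1.055)^2.4 ≈ 0.017642
  B: 134/255 ≈ 0.525490 > 0.04045 → ((0.525490+0.055)/1.055)^2.4 ≈ 0.238398
R_lin = 0.006995, G_lin = 0.017642, B_lin = 0.238398
L = 0.2126×R + 0.7152×G + 0.0722×B
L = 0.2126×0.006995 + 0.7152×0.017642 + 0.0722×0.238398
L ≈ 0.031317


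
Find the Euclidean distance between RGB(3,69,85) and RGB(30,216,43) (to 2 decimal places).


d = √[(R₁-R₂)² + (G₁-G₂)² + (B₁-B₂)²]
d = √[(3-30)² + (69-216)² + (85-43)²]
d = √[729 + 21609 + 1764]
d = √24102
d ≈ 155.25


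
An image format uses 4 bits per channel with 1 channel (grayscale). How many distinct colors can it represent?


Total bits = 4 bits/channel × 1 channels = 4 bits
Distinct colors = 2^4
= 16 colors


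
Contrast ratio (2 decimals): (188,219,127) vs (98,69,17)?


Linearize each sRGB channel c=v/255: c/12.92 if c ≤ 0.04045 else ((c+0.055)/1.055)^2.4
L = 0.2126×R_lin + 0.7152×G_lin + 0.0722×B_lin
Color 1 (188,219,127):
  R=188: 188/255≈0.7373 > 0.04045 → ((0.7373+0.055)/1.055)^2.4 ≈ 0.50289
  G=219: 219/255≈0.8588 > 0.04045 → ((0.8588+0.055)/1.055)^2.4 ≈ 0.70838
  B=127: 127/255≈0.4980 > 0.04045 → ((0.4980+0.055)/1.055)^2.4 ≈ 0.21223
  L1 = 0.2126×0.50289 + 0.7152×0.70838 + 0.0722×0.21223 ≈ 0.62887
Color 2 (98,69,17):
  R=98: 98/255≈0.3843 > 0.04045 → ((0.3843+0.055)/1.055)^2.4 ≈ 0.12214
  G=69: 69/255≈0.2706 > 0.04045 → ((0.2706+0.055)/1.055)^2.4 ≈ 0.05951
  B=17: 17/255≈0.0667 > 0.04045 → ((0.0667+0.055)/1.055)^2.4 ≈ 0.00561
  L2 = 0.2126×0.12214 + 0.7152×0.05951 + 0.0722×0.00561 ≈ 0.06893
Lighter = 0.62887, Darker = 0.06893
Ratio = (L_lighter + 0.05) / (L_darker + 0.05)
Ratio = (0.62887 + 0.05) / (0.06893 + 0.05) = 0.67887 / 0.11893 ≈ 5.7079
Ratio ≈ 5.71:1
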